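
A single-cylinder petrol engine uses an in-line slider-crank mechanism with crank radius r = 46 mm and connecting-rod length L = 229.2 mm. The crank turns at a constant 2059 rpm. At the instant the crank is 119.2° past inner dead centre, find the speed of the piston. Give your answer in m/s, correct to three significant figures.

ω = 2π·2059/60 = 215.6 rad/s
For an in-line slider-crank, x = r cosθ + √(L² − r² sin²θ), so v = −rω sinθ·[1 + r cosθ/√(L² − r² sin²θ)].
With r = 0.046 m, L = 0.2292 m, θ = 119.2°: √(L² − r² sin²θ) = 0.22566 m.
v = −0.046·215.6·0.87292·[1 + 0.046·-0.48786/0.22566] = -7.797 m/s.
|v| = 7.797 m/s.

7.80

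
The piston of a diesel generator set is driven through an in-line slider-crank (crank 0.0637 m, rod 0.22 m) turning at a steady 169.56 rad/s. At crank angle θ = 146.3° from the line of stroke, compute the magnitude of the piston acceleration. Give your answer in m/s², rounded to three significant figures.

ω = 169.6 rad/s
x(θ) = r cosθ + √(L² − r² sin²θ); with ω constant, a = ω²·d²x/dθ².
d²x/dθ² = −r cosθ − r²(cos2θ)/√u − r⁴ sin²2θ/(4u^{3/2}),  u = L² − r² sin²θ = 0.0471508 m².
Substituting r = 0.0637 m, L = 0.22 m, θ = 146.3°: d²x/dθ² = +0.045472 m.
a = ω²·d²x/dθ² = (169.6)²·(+0.045472) = +1307.3 m/s²;  |a| = 1307.3 m/s².

1310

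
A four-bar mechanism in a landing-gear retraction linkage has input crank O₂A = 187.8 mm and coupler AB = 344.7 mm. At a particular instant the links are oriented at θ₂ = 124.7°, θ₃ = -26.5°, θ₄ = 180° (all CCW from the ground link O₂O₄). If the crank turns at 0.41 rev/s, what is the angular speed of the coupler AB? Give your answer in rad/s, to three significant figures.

2.59

ω₂ = 2.576 rad/s (from 0.41 rev/s).
Differentiating the loop-closure r₂e^{iθ₂}+r₃e^{iθ₃}=r₁+r₄e^{iθ₄} gives r₂ω₂e^{iθ₂}+r₃ω₃e^{iθ₃}=r₄ω₄e^{iθ₄}.
Eliminating the other unknown: ω₃ = r₂ω₂ sin(θ₄−θ₂) / [r₃ sin(θ₃−θ₄)].
Numerator sine = +0.82214; denominator sine = +0.44620.
Result = 0.1878·2.576·(+0.82214) / (0.3447·(+0.44620)) = +2.5861 rad/s; magnitude 2.5861 rad/s.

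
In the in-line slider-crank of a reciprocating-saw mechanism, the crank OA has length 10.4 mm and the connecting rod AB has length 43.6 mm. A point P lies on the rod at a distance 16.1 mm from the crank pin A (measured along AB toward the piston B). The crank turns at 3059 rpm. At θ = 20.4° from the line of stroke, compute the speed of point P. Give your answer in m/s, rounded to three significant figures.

2.34

ω = 320.3 rad/s.  Crank-pin speed |V_A| = rω = 3.3315 m/s, perpendicular to OA.
Rod angle: sinφ = −(r/L) sinθ ⇒ φ = -4.769°; ω_rod = −rω cosθ/√(L²−r²sin²θ) = -71.867 rad/s.
V_P = V_A + ω_rod × AP, with AP = 0.0161 m along the rod.
Components: V_Px = −rω sinθ − a·ω_rod·sinφ = -1.2575 m/s;  V_Py = rω cosθ + a·ω_rod·cosφ = +1.9695 m/s.
|V_P| = √(V_Px² + V_Py²) = 2.3367 m/s.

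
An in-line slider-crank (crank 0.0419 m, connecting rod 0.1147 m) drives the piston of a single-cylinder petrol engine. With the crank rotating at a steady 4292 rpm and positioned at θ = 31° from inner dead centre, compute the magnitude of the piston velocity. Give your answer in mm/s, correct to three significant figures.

12800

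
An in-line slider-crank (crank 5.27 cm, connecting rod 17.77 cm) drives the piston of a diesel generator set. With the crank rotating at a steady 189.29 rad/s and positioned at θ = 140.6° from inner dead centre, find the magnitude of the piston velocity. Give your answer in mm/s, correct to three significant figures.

ω = 189.3 rad/s
For an in-line slider-crank, x = r cosθ + √(L² − r² sin²θ), so v = −rω sinθ·[1 + r cosθ/√(L² − r² sin²θ)].
With r = 0.0527 m, L = 0.1777 m, θ = 140.6°: √(L² − r² sin²θ) = 0.17452 m.
v = −0.0527·189.3·0.63473·[1 + 0.0527·-0.77273/0.17452] = -4.8544 m/s.
|v| = 4.8544 m/s = 4854.4 mm/s.

4850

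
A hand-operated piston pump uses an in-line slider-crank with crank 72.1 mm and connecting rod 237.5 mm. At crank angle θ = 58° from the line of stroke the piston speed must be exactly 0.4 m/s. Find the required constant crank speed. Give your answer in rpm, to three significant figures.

For an in-line slider-crank, |v_piston| = rω|sinθ|·[1 + r cosθ/√(L² − r² sin²θ)].
With r = 0.0721 m, L = 0.2375 m, θ = 58°: the bracketed kinematic factor |dx/dθ| = 0.071324 m.
ω = v/|dx/dθ| = 0.4/0.071324 = 5.6082 rad/s.
N = 60ω/(2π) = 53.555 rpm.

53.6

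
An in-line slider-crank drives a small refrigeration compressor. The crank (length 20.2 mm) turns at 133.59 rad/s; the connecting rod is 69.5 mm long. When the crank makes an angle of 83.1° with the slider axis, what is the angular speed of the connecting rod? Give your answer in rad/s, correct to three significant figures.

ω = 133.6 rad/s
The rod makes angle φ with the slider axis where L sinφ = r sinθ; differentiating, L cosφ·φ̇ = r ω cosθ.
L cosφ = √(L² − r² sin²θ) = 0.066544 m.
|ω_rod| = r ω |cosθ| / √(L² − r² sin²θ) = 0.0202·133.6·0.12014/0.066544 = 4.8718 rad/s.

4.87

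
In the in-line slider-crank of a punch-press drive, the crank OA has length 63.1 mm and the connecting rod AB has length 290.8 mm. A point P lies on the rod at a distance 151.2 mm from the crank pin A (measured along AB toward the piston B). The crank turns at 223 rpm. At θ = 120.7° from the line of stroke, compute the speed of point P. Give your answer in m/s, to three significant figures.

1.25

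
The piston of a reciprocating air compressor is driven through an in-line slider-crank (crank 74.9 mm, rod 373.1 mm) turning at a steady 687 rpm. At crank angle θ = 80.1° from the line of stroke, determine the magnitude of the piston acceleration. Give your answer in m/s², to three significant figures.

ω = 2π·687/60 = 71.94 rad/s
x(θ) = r cosθ + √(L² − r² sin²θ); with ω constant, a = ω²·d²x/dθ².
d²x/dθ² = −r cosθ − r²(cos2θ)/√u − r⁴ sin²2θ/(4u^{3/2}),  u = L² − r² sin²θ = 0.133759 m².
Substituting r = 0.0749 m, L = 0.3731 m, θ = 80.1°: d²x/dθ² = +0.0015364 m.
a = ω²·d²x/dθ² = (71.94)²·(+0.0015364) = +7.9518 m/s²;  |a| = 7.9518 m/s².

7.95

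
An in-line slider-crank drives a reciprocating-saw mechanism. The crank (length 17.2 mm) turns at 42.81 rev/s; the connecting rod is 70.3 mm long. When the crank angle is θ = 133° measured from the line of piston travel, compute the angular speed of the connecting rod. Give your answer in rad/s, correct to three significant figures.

ω = 269 rad/s (converted from 42.81 rev/s).
The rod makes angle φ with the slider axis where L sinφ = r sinθ; differentiating, L cosφ·φ̇ = r ω cosθ.
L cosφ = √(L² − r² sin²θ) = 0.069165 m.
|ω_rod| = r ω |cosθ| / √(L² − r² sin²θ) = 0.0172·269·0.68200/0.069165 = 45.619 rad/s.

45.6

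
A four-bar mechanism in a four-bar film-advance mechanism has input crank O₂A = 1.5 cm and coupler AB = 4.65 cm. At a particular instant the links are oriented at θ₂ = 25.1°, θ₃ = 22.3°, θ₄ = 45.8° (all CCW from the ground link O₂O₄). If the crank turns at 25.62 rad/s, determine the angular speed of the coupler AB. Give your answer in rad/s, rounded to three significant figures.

ω₂ = 25.62 rad/s
Differentiating the loop-closure r₂e^{iθ₂}+r₃e^{iθ₃}=r₁+r₄e^{iθ₄} gives r₂ω₂e^{iθ₂}+r₃ω₃e^{iθ₃}=r₄ω₄e^{iθ₄}.
Eliminating the other unknown: ω₃ = r₂ω₂ sin(θ₄−θ₂) / [r₃ sin(θ₃−θ₄)].
Numerator sine = +0.35347; denominator sine = -0.39875.
Result = 0.015·25.62·(+0.35347) / (0.0465·(-0.39875)) = -7.3262 rad/s; magnitude 7.3262 rad/s.

7.33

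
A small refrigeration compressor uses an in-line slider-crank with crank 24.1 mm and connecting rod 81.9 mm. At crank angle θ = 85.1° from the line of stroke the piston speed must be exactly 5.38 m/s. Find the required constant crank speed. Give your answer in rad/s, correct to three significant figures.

For an in-line slider-crank, |v_piston| = rω|sinθ|·[1 + r cosθ/√(L² − r² sin²θ)].
With r = 0.0241 m, L = 0.0819 m, θ = 85.1°: the bracketed kinematic factor |dx/dθ| = 0.024643 m.
ω = v/|dx/dθ| = 5.38/0.024643 = 218.32 rad/s.

218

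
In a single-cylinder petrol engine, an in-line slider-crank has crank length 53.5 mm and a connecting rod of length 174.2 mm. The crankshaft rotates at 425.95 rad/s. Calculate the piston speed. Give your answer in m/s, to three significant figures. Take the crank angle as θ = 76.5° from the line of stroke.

23.8

ω = 425.9 rad/s
For an in-line slider-crank, x = r cosθ + √(L² − r² sin²θ), so v = −rω sinθ·[1 + r cosθ/√(L² − r² sin²θ)].
With r = 0.0535 m, L = 0.1742 m, θ = 76.5°: √(L² − r² sin²θ) = 0.16625 m.
v = −0.0535·425.9·0.97237·[1 + 0.0535·0.23345/0.16625] = -23.823 m/s.
|v| = 23.823 m/s.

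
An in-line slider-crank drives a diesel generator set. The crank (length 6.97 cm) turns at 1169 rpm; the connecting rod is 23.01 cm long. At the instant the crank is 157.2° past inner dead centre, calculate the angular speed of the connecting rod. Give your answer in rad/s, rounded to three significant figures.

34.4

ω = 122.4 rad/s (converted from 1169 rpm).
The rod makes angle φ with the slider axis where L sinφ = r sinθ; differentiating, L cosφ·φ̇ = r ω cosθ.
L cosφ = √(L² − r² sin²θ) = 0.22851 m.
|ω_rod| = r ω |cosθ| / √(L² − r² sin²θ) = 0.0697·122.4·0.92186/0.22851 = 34.422 rad/s.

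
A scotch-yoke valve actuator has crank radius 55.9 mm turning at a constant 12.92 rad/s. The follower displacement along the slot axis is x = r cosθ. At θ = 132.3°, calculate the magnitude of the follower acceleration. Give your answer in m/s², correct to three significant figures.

ω = 12.92 rad/s
x = r cosθ ⇒ ẍ = −rω² cosθ (ω constant).
|a| = rω²|cosθ| = 0.0559·(12.92)²·|cos 132.3°| = 6.28 m/s².

6.28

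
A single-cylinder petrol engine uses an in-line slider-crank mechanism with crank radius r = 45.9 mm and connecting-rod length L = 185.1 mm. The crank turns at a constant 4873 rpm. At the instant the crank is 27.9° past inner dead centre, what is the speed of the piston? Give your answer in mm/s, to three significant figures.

13400

ω = 2π·4873/60 = 510.3 rad/s
For an in-line slider-crank, x = r cosθ + √(L² − r² sin²θ), so v = −rω sinθ·[1 + r cosθ/√(L² − r² sin²θ)].
With r = 0.0459 m, L = 0.1851 m, θ = 27.9°: √(L² − r² sin²θ) = 0.18385 m.
v = −0.0459·510.3·0.46793·[1 + 0.0459·0.88377/0.18385] = -13.378 m/s.
|v| = 13.378 m/s = 13378 mm/s.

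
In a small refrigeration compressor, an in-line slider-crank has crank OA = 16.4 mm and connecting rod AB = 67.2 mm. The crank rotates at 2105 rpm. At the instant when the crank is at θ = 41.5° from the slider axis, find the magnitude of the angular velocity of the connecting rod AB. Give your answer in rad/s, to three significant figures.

40.8

ω = 220.4 rad/s (converted from 2105 rpm).
The rod makes angle φ with the slider axis where L sinφ = r sinθ; differentiating, L cosφ·φ̇ = r ω cosθ.
L cosφ = √(L² − r² sin²θ) = 0.066316 m.
|ω_rod| = r ω |cosθ| / √(L² − r² sin²θ) = 0.0164·220.4·0.74896/0.066316 = 40.829 rad/s.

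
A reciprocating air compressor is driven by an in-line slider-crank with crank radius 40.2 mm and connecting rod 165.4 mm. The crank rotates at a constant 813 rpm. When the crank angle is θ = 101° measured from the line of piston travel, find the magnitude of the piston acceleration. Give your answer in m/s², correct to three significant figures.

123

ω = 2π·813/60 = 85.14 rad/s
x(θ) = r cosθ + √(L² − r² sin²θ); with ω constant, a = ω²·d²x/dθ².
d²x/dθ² = −r cosθ − r²(cos2θ)/√u − r⁴ sin²2θ/(4u^{3/2}),  u = L² − r² sin²θ = 0.0258 m².
Substituting r = 0.0402 m, L = 0.1654 m, θ = 101°: d²x/dθ² = +0.016977 m.
a = ω²·d²x/dθ² = (85.14)²·(+0.016977) = +123.05 m/s²;  |a| = 123.05 m/s².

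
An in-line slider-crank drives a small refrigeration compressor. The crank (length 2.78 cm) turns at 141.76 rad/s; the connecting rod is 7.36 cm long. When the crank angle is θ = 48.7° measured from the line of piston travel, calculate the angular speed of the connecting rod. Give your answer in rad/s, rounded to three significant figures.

ω = 141.8 rad/s
The rod makes angle φ with the slider axis where L sinφ = r sinθ; differentiating, L cosφ·φ̇ = r ω cosθ.
L cosφ = √(L² − r² sin²θ) = 0.070575 m.
|ω_rod| = r ω |cosθ| / √(L² − r² sin²θ) = 0.0278·141.8·0.66000/0.070575 = 36.855 rad/s.

36.9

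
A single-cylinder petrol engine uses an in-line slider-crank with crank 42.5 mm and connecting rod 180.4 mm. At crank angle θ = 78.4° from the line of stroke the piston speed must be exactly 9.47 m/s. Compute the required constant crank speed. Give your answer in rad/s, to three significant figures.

For an in-line slider-crank, |v_piston| = rω|sinθ|·[1 + r cosθ/√(L² − r² sin²θ)].
With r = 0.0425 m, L = 0.1804 m, θ = 78.4°: the bracketed kinematic factor |dx/dθ| = 0.043659 m.
ω = v/|dx/dθ| = 9.47/0.043659 = 216.91 rad/s.

217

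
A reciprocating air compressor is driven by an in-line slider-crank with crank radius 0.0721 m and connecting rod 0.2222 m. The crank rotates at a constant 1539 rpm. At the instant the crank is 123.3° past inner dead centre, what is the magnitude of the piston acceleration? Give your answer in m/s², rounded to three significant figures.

1260

ω = 2π·1539/60 = 161.2 rad/s
x(θ) = r cosθ + √(L² − r² sin²θ); with ω constant, a = ω²·d²x/dθ².
d²x/dθ² = −r cosθ − r²(cos2θ)/√u − r⁴ sin²2θ/(4u^{3/2}),  u = L² − r² sin²θ = 0.0457414 m².
Substituting r = 0.0721 m, L = 0.2222 m, θ = 123.3°: d²x/dθ² = +0.048656 m.
a = ω²·d²x/dθ² = (161.2)²·(+0.048656) = +1263.8 m/s²;  |a| = 1263.8 m/s².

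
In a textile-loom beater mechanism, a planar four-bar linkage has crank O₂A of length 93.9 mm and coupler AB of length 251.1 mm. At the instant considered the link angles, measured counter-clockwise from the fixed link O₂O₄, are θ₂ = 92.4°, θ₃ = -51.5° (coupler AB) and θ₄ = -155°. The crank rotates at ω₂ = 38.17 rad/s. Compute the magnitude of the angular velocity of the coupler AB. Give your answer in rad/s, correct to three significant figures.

13.6

ω₂ = 38.17 rad/s
Differentiating the loop-closure r₂e^{iθ₂}+r₃e^{iθ₃}=r₁+r₄e^{iθ₄} gives r₂ω₂e^{iθ₂}+r₃ω₃e^{iθ₃}=r₄ω₄e^{iθ₄}.
Eliminating the other unknown: ω₃ = r₂ω₂ sin(θ₄−θ₂) / [r₃ sin(θ₃−θ₄)].
Numerator sine = +0.92321; denominator sine = +0.97237.
Result = 0.0939·38.17·(+0.92321) / (0.2511·(+0.97237)) = +13.552 rad/s; magnitude 13.552 rad/s.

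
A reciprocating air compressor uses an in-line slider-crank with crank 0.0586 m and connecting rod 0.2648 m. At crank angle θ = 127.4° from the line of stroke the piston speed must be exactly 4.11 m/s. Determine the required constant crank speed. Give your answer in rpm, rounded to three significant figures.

976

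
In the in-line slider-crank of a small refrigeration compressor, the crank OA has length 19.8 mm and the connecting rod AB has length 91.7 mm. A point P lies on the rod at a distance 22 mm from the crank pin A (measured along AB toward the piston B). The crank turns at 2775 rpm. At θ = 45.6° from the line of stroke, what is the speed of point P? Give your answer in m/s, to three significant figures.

5.25

ω = 290.6 rad/s.  Crank-pin speed |V_A| = rω = 5.7538 m/s, perpendicular to OA.
Rod angle: sinφ = −(r/L) sinθ ⇒ φ = -8.874°; ω_rod = −rω cosθ/√(L²−r²sin²θ) = -44.433 rad/s.
V_P = V_A + ω_rod × AP, with AP = 0.022 m along the rod.
Components: V_Px = −rω sinθ − a·ω_rod·sinφ = -4.2618 m/s;  V_Py = rω cosθ + a·ω_rod·cosφ = +3.0599 m/s.
|V_P| = √(V_Px² + V_Py²) = 5.2465 m/s.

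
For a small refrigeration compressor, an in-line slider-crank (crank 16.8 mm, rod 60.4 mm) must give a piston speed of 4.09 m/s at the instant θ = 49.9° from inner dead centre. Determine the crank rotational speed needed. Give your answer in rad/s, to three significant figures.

For an in-line slider-crank, |v_piston| = rω|sinθ|·[1 + r cosθ/√(L² − r² sin²θ)].
With r = 0.0168 m, L = 0.0604 m, θ = 49.9°: the bracketed kinematic factor |dx/dθ| = 0.015207 m.
ω = v/|dx/dθ| = 4.09/0.015207 = 268.96 rad/s.

269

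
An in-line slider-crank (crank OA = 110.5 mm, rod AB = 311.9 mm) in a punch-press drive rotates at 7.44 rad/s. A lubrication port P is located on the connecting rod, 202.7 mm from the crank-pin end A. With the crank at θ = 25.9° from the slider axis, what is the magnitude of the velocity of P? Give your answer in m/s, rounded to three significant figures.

0.506

ω = 7.44 rad/s.  Crank-pin speed |V_A| = rω = 0.82212 m/s, perpendicular to OA.
Rod angle: sinφ = −(r/L) sinθ ⇒ φ = -8.902°; ω_rod = −rω cosθ/√(L²−r²sin²θ) = -2.4 rad/s.
V_P = V_A + ω_rod × AP, with AP = 0.2027 m along the rod.
Components: V_Px = −rω sinθ − a·ω_rod·sinφ = -0.43439 m/s;  V_Py = rω cosθ + a·ω_rod·cosφ = +0.25892 m/s.
|V_P| = √(V_Px² + V_Py²) = 0.5057 m/s.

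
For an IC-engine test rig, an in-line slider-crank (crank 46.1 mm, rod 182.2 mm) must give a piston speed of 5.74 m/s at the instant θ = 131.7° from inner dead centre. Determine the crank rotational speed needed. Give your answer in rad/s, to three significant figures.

201

For an in-line slider-crank, |v_piston| = rω|sinθ|·[1 + r cosθ/√(L² − r² sin²θ)].
With r = 0.0461 m, L = 0.1822 m, θ = 131.7°: the bracketed kinematic factor |dx/dθ| = 0.02852 m.
ω = v/|dx/dθ| = 5.74/0.02852 = 201.26 rad/s.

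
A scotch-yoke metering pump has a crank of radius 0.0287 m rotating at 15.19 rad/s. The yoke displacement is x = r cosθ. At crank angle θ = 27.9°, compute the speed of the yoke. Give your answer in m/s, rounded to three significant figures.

ω = 15.19 rad/s
x = r cosθ ⇒ ẋ = −rω sinθ.
|v| = rω|sinθ| = 0.0287·15.19·|sin 27.9°| = 0.204 m/s.

0.204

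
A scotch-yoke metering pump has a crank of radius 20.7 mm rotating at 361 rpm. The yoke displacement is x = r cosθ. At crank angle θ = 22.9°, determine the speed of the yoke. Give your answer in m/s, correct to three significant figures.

ω = 37.8 rad/s (from 361 rpm).
x = r cosθ ⇒ ẋ = −rω sinθ.
|v| = rω|sinθ| = 0.0207·37.8·|sin 22.9°| = 0.3045 m/s.

0.305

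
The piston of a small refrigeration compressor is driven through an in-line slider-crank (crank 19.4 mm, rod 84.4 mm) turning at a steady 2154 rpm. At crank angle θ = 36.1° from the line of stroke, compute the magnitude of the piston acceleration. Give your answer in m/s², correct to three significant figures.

870

ω = 2π·2154/60 = 225.6 rad/s
x(θ) = r cosθ + √(L² − r² sin²θ); with ω constant, a = ω²·d²x/dθ².
d²x/dθ² = −r cosθ − r²(cos2θ)/√u − r⁴ sin²2θ/(4u^{3/2}),  u = L² − r² sin²θ = 0.00699271 m².
Substituting r = 0.0194 m, L = 0.0844 m, θ = 36.1°: d²x/dθ² = -0.017106 m.
a = ω²·d²x/dθ² = (225.6)²·(-0.017106) = -870.34 m/s²;  |a| = 870.34 m/s².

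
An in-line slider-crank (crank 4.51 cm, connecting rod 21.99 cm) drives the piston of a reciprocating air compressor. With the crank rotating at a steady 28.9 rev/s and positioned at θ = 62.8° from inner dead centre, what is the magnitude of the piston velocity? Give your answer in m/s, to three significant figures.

ω = 2π·28.9 = 181.6 rad/s
For an in-line slider-crank, x = r cosθ + √(L² − r² sin²θ), so v = −rω sinθ·[1 + r cosθ/√(L² − r² sin²θ)].
With r = 0.0451 m, L = 0.2199 m, θ = 62.8°: √(L² − r² sin²θ) = 0.21621 m.
v = −0.0451·181.6·0.88942·[1 + 0.0451·0.45710/0.21621] = -7.9783 m/s.
|v| = 7.9783 m/s.

7.98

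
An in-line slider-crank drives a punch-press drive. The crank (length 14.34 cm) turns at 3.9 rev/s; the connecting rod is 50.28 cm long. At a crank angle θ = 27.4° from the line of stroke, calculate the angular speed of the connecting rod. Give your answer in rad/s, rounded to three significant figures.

6.26

ω = 24.5 rad/s (converted from 3.9 rev/s).
The rod makes angle φ with the slider axis where L sinφ = r sinθ; differentiating, L cosφ·φ̇ = r ω cosθ.
L cosφ = √(L² − r² sin²θ) = 0.49845 m.
|ω_rod| = r ω |cosθ| / √(L² − r² sin²θ) = 0.1434·24.5·0.88782/0.49845 = 6.2588 rad/s.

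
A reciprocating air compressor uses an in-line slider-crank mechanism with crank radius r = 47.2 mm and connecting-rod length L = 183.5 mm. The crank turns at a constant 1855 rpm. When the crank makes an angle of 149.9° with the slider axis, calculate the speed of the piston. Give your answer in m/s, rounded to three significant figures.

ω = 2π·1855/60 = 194.3 rad/s
For an in-line slider-crank, x = r cosθ + √(L² − r² sin²θ), so v = −rω sinθ·[1 + r cosθ/√(L² − r² sin²θ)].
With r = 0.0472 m, L = 0.1835 m, θ = 149.9°: √(L² − r² sin²θ) = 0.18197 m.
v = −0.0472·194.3·0.50151·[1 + 0.0472·-0.86515/0.18197] = -3.5664 m/s.
|v| = 3.5664 m/s.

3.57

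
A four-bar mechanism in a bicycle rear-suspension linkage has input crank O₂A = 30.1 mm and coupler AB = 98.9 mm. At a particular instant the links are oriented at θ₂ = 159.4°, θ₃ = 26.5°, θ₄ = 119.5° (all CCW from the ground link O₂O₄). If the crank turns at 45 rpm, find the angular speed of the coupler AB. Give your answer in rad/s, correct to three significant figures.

0.921

ω₂ = 4.712 rad/s (from 45 rpm).
Differentiating the loop-closure r₂e^{iθ₂}+r₃e^{iθ₃}=r₁+r₄e^{iθ₄} gives r₂ω₂e^{iθ₂}+r₃ω₃e^{iθ₃}=r₄ω₄e^{iθ₄}.
Eliminating the other unknown: ω₃ = r₂ω₂ sin(θ₄−θ₂) / [r₃ sin(θ₃−θ₄)].
Numerator sine = -0.64145; denominator sine = -0.99863.
Result = 0.0301·4.712·(-0.64145) / (0.0989·(-0.99863)) = +0.92123 rad/s; magnitude 0.92123 rad/s.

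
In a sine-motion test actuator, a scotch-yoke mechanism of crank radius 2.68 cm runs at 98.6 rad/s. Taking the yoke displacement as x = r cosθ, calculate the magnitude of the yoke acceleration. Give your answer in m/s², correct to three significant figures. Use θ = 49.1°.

171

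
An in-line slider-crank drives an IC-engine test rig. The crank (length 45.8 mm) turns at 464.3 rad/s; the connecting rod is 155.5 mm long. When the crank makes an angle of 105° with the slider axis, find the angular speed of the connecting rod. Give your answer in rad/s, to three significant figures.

36.9

ω = 464.3 rad/s
The rod makes angle φ with the slider axis where L sinφ = r sinθ; differentiating, L cosφ·φ̇ = r ω cosθ.
L cosφ = √(L² − r² sin²θ) = 0.14907 m.
|ω_rod| = r ω |cosθ| / √(L² − r² sin²θ) = 0.0458·464.3·0.25882/0.14907 = 36.92 rad/s.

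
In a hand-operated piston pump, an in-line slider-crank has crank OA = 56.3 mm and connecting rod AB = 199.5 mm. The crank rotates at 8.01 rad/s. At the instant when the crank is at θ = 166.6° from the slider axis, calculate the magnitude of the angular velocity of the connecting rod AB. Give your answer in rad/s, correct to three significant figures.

2.20

ω = 8.01 rad/s
The rod makes angle φ with the slider axis where L sinφ = r sinθ; differentiating, L cosφ·φ̇ = r ω cosθ.
L cosφ = √(L² − r² sin²θ) = 0.19907 m.
|ω_rod| = r ω |cosθ| / √(L² − r² sin²θ) = 0.0563·8.01·0.97278/0.19907 = 2.2036 rad/s.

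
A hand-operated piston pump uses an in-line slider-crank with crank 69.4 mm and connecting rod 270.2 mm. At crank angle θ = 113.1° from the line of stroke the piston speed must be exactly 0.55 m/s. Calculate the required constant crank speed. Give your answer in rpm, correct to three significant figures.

91.8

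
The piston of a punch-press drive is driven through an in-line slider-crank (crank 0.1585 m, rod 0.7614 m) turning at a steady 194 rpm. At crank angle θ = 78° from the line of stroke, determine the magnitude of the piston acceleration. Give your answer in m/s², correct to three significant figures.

ω = 2π·194/60 = 20.32 rad/s
x(θ) = r cosθ + √(L² − r² sin²θ); with ω constant, a = ω²·d²x/dθ².
d²x/dθ² = −r cosθ − r²(cos2θ)/√u − r⁴ sin²2θ/(4u^{3/2}),  u = L² − r² sin²θ = 0.555694 m².
Substituting r = 0.1585 m, L = 0.7614 m, θ = 78°: d²x/dθ² = -0.0022298 m.
a = ω²·d²x/dθ² = (20.32)²·(-0.0022298) = -0.92028 m/s²;  |a| = 0.92028 m/s².

0.920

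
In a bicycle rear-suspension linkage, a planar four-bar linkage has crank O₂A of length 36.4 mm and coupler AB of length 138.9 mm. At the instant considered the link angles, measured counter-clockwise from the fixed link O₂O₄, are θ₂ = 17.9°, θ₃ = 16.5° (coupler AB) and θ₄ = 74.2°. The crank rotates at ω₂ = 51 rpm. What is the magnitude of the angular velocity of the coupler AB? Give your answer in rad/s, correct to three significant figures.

1.38

ω₂ = 5.341 rad/s (from 51 rpm).
Differentiating the loop-closure r₂e^{iθ₂}+r₃e^{iθ₃}=r₁+r₄e^{iθ₄} gives r₂ω₂e^{iθ₂}+r₃ω₃e^{iθ₃}=r₄ω₄e^{iθ₄}.
Eliminating the other unknown: ω₃ = r₂ω₂ sin(θ₄−θ₂) / [r₃ sin(θ₃−θ₄)].
Numerator sine = +0.83195; denominator sine = -0.84526.
Result = 0.0364·5.341·(+0.83195) / (0.1389·(-0.84526)) = -1.3775 rad/s; magnitude 1.3775 rad/s.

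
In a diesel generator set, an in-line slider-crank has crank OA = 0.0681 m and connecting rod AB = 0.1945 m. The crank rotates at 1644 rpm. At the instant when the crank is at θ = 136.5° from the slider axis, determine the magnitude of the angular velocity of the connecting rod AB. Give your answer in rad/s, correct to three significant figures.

ω = 172.2 rad/s (converted from 1644 rpm).
The rod makes angle φ with the slider axis where L sinφ = r sinθ; differentiating, L cosφ·φ̇ = r ω cosθ.
L cosφ = √(L² − r² sin²θ) = 0.18877 m.
|ω_rod| = r ω |cosθ| / √(L² − r² sin²θ) = 0.0681·172.2·0.72537/0.18877 = 45.052 rad/s.

45.1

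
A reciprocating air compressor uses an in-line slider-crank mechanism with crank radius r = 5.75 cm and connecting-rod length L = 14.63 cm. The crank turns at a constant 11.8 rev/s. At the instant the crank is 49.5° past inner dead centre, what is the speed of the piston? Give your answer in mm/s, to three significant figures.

ω = 2π·11.8 = 74.14 rad/s
For an in-line slider-crank, x = r cosθ + √(L² − r² sin²θ), so v = −rω sinθ·[1 + r cosθ/√(L² − r² sin²θ)].
With r = 0.0575 m, L = 0.1463 m, θ = 49.5°: √(L² − r² sin²θ) = 0.13961 m.
v = −0.0575·74.14·0.76041·[1 + 0.0575·0.64945/0.13961] = -4.1088 m/s.
|v| = 4.1088 m/s = 4108.8 mm/s.

4110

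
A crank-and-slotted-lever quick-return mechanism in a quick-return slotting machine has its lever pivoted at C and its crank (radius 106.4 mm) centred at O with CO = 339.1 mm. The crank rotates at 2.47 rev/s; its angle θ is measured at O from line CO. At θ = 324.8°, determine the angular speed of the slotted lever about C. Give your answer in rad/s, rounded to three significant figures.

3.42

ω = 15.52 rad/s (from 2.47 rev/s).
Crank pin A relative to C: A = (d + r cosθ, r sinθ); lever angle φ = atan2(r sinθ, d + r cosθ).
Differentiating tanφ: φ̇ = rω(d cosθ + r)/(d² + r² + 2dr cosθ).
d² + r² + 2dr cosθ = |CA|² = 0.185275 m²;  d cosθ + r = +0.38349 m.
|ω_lever| = |0.1064·15.52·+0.38349| / 0.185275 = 3.4179 rad/s.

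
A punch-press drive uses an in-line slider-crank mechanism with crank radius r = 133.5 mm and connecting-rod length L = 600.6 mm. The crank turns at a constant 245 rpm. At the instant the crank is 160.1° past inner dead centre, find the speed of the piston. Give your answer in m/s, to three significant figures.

ω = 2π·245/60 = 25.66 rad/s
For an in-line slider-crank, x = r cosθ + √(L² − r² sin²θ), so v = −rω sinθ·[1 + r cosθ/√(L² − r² sin²θ)].
With r = 0.1335 m, L = 0.6006 m, θ = 160.1°: √(L² − r² sin²θ) = 0.59888 m.
v = −0.1335·25.66·0.34038·[1 + 0.1335·-0.94029/0.59888] = -0.92147 m/s.
|v| = 0.92147 m/s.

0.921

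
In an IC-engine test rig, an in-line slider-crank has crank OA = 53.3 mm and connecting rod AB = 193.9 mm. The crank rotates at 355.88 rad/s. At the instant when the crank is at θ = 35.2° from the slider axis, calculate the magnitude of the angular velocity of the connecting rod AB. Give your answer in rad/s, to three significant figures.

ω = 355.9 rad/s
The rod makes angle φ with the slider axis where L sinφ = r sinθ; differentiating, L cosφ·φ̇ = r ω cosθ.
L cosφ = √(L² − r² sin²θ) = 0.19145 m.
|ω_rod| = r ω |cosθ| / √(L² − r² sin²θ) = 0.0533·355.9·0.81714/0.19145 = 80.961 rad/s.

81.0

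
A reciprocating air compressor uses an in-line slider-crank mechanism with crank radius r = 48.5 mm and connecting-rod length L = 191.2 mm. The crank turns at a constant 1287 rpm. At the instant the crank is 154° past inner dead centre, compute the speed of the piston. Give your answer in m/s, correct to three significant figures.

2.21

ω = 2π·1287/60 = 134.8 rad/s
For an in-line slider-crank, x = r cosθ + √(L² − r² sin²θ), so v = −rω sinθ·[1 + r cosθ/√(L² − r² sin²θ)].
With r = 0.0485 m, L = 0.1912 m, θ = 154°: √(L² − r² sin²θ) = 0.19001 m.
v = −0.0485·134.8·0.43837·[1 + 0.0485·-0.89879/0.19001] = -2.2081 m/s.
|v| = 2.2081 m/s.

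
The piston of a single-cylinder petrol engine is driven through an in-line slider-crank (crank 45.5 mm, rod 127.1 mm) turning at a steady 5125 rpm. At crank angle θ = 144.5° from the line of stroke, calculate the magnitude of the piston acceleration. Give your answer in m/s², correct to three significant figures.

ω = 2π·5125/60 = 536.7 rad/s
x(θ) = r cosθ + √(L² − r² sin²θ); with ω constant, a = ω²·d²x/dθ².
d²x/dθ² = −r cosθ − r²(cos2θ)/√u − r⁴ sin²2θ/(4u^{3/2}),  u = L² − r² sin²θ = 0.0154563 m².
Substituting r = 0.0455 m, L = 0.1271 m, θ = 144.5°: d²x/dθ² = +0.031122 m.
a = ω²·d²x/dθ² = (536.7)²·(+0.031122) = +8964.3 m/s²;  |a| = 8964.3 m/s².

8960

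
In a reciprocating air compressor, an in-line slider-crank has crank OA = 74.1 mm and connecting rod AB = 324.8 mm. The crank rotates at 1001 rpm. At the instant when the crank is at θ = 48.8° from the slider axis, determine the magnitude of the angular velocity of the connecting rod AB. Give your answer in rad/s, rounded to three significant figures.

16.0

ω = 104.8 rad/s (converted from 1001 rpm).
The rod makes angle φ with the slider axis where L sinφ = r sinθ; differentiating, L cosφ·φ̇ = r ω cosθ.
L cosφ = √(L² − r² sin²θ) = 0.31998 m.
|ω_rod| = r ω |cosθ| / √(L² − r² sin²θ) = 0.0741·104.8·0.65869/0.31998 = 15.99 rad/s.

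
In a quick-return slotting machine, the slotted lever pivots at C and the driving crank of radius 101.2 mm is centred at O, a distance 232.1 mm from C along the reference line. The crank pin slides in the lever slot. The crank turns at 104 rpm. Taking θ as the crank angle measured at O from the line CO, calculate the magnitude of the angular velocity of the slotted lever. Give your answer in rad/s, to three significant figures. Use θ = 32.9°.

ω = 10.89 rad/s (from 104 rpm).
Crank pin A relative to C: A = (d + r cosθ, r sinθ); lever angle φ = atan2(r sinθ, d + r cosθ).
Differentiating tanφ: φ̇ = rω(d cosθ + r)/(d² + r² + 2dr cosθ).
d² + r² + 2dr cosθ = |CA|² = 0.103555 m²;  d cosθ + r = +0.29608 m.
|ω_lever| = |0.1012·10.89·+0.29608| / 0.103555 = 3.1512 rad/s.

3.15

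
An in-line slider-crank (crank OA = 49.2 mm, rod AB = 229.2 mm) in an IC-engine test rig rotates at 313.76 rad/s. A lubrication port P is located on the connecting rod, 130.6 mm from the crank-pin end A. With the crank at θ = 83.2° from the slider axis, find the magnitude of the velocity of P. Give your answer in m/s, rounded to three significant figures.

ω = 313.8 rad/s.  Crank-pin speed |V_A| = rω = 15.437 m/s, perpendicular to OA.
Rod angle: sinφ = −(r/L) sinθ ⇒ φ = -12.307°; ω_rod = −rω cosθ/√(L²−r²sin²θ) = -8.1623 rad/s.
V_P = V_A + ω_rod × AP, with AP = 0.1306 m along the rod.
Components: V_Px = −rω sinθ − a·ω_rod·sinφ = -15.556 m/s;  V_Py = rω cosθ + a·ω_rod·cosφ = +0.78631 m/s.
|V_P| = √(V_Px² + V_Py²) = 15.575 m/s.

15.6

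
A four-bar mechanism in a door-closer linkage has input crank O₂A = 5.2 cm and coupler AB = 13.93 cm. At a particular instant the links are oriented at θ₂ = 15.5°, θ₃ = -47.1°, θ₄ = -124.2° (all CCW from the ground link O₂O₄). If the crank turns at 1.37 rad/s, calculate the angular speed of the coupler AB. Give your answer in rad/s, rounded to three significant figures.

0.339

ω₂ = 1.37 rad/s
Differentiating the loop-closure r₂e^{iθ₂}+r₃e^{iθ₃}=r₁+r₄e^{iθ₄} gives r₂ω₂e^{iθ₂}+r₃ω₃e^{iθ₃}=r₄ω₄e^{iθ₄}.
Eliminating the other unknown: ω₃ = r₂ω₂ sin(θ₄−θ₂) / [r₃ sin(θ₃−θ₄)].
Numerator sine = -0.64679; denominator sine = +0.97476.
Result = 0.052·1.37·(-0.64679) / (0.1393·(+0.97476)) = -0.33934 rad/s; magnitude 0.33934 rad/s.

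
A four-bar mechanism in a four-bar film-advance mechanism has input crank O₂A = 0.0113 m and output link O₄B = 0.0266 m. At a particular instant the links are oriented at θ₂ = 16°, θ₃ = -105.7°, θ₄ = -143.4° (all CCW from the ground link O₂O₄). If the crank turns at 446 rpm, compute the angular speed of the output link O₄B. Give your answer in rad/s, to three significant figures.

27.6

ω₂ = 46.71 rad/s (from 446 rpm).
Differentiating the loop-closure r₂e^{iθ₂}+r₃e^{iθ₃}=r₁+r₄e^{iθ₄} gives r₂ω₂e^{iθ₂}+r₃ω₃e^{iθ₃}=r₄ω₄e^{iθ₄}.
Eliminating the other unknown: ω₄ = r₂ω₂ sin(θ₂−θ₃) / [r₄ sin(θ₄−θ₃)].
Numerator sine = +0.85081; denominator sine = -0.61153.
Result = 0.0113·46.71·(+0.85081) / (0.0266·(-0.61153)) = -27.604 rad/s; magnitude 27.604 rad/s.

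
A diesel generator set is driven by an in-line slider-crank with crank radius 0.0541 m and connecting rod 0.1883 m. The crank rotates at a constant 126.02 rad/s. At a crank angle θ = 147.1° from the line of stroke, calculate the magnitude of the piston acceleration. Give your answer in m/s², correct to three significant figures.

615

ω = 126 rad/s
x(θ) = r cosθ + √(L² − r² sin²θ); with ω constant, a = ω²·d²x/dθ².
d²x/dθ² = −r cosθ − r²(cos2θ)/√u − r⁴ sin²2θ/(4u^{3/2}),  u = L² − r² sin²θ = 0.0345934 m².
Substituting r = 0.0541 m, L = 0.1883 m, θ = 147.1°: d²x/dθ² = +0.038696 m.
a = ω²·d²x/dθ² = (126)²·(+0.038696) = +614.53 m/s²;  |a| = 614.53 m/s².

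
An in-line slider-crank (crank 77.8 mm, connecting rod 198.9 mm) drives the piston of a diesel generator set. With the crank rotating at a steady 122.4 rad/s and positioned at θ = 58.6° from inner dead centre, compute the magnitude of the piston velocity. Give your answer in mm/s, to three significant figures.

9890

ω = 122.4 rad/s
For an in-line slider-crank, x = r cosθ + √(L² − r² sin²θ), so v = −rω sinθ·[1 + r cosθ/√(L² − r² sin²θ)].
With r = 0.0778 m, L = 0.1989 m, θ = 58.6°: √(L² − r² sin²θ) = 0.18749 m.
v = −0.0778·122.4·0.85355·[1 + 0.0778·0.52101/0.18749] = -9.8854 m/s.
|v| = 9.8854 m/s = 9885.4 mm/s.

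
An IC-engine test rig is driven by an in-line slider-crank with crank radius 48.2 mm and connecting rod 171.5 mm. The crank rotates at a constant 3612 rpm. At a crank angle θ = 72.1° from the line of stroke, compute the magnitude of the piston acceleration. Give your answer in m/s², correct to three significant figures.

ω = 2π·3612/60 = 378.2 rad/s
x(θ) = r cosθ + √(L² − r² sin²θ); with ω constant, a = ω²·d²x/dθ².
d²x/dθ² = −r cosθ − r²(cos2θ)/√u − r⁴ sin²2θ/(4u^{3/2}),  u = L² − r² sin²θ = 0.0273085 m².
Substituting r = 0.0482 m, L = 0.1715 m, θ = 72.1°: d²x/dθ² = -0.0035144 m.
a = ω²·d²x/dθ² = (378.2)²·(-0.0035144) = -502.81 m/s²;  |a| = 502.81 m/s².

503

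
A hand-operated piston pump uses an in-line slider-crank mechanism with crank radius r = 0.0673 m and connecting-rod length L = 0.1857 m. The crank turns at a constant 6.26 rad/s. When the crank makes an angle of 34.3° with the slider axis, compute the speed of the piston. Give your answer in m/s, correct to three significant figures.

ω = 6.26 rad/s
For an in-line slider-crank, x = r cosθ + √(L² − r² sin²θ), so v = −rω sinθ·[1 + r cosθ/√(L² − r² sin²θ)].
With r = 0.0673 m, L = 0.1857 m, θ = 34.3°: √(L² − r² sin²θ) = 0.18179 m.
v = −0.0673·6.26·0.56353·[1 + 0.0673·0.82610/0.18179] = -0.31002 m/s.
|v| = 0.31002 m/s.

0.310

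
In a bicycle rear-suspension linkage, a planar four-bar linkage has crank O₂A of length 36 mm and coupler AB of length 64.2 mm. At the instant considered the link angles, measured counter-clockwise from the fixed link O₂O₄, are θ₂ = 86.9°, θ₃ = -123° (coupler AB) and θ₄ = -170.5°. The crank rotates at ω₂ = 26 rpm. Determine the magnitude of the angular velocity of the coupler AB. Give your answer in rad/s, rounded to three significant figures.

2.02

ω₂ = 2.723 rad/s (from 26 rpm).
Differentiating the loop-closure r₂e^{iθ₂}+r₃e^{iθ₃}=r₁+r₄e^{iθ₄} gives r₂ω₂e^{iθ₂}+r₃ω₃e^{iθ₃}=r₄ω₄e^{iθ₄}.
Eliminating the other unknown: ω₃ = r₂ω₂ sin(θ₄−θ₂) / [r₃ sin(θ₃−θ₄)].
Numerator sine = +0.97592; denominator sine = +0.73728.
Result = 0.036·2.723·(+0.97592) / (0.0642·(+0.73728)) = +2.0209 rad/s; magnitude 2.0209 rad/s.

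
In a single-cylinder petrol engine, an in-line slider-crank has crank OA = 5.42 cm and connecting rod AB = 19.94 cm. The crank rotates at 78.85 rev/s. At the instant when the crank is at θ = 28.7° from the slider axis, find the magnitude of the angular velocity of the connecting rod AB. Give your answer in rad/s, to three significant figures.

119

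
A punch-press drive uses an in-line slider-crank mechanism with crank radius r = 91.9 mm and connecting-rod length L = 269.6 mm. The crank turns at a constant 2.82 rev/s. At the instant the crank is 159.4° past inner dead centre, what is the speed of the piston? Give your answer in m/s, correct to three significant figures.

0.389

ω = 2π·2.82 = 17.72 rad/s
For an in-line slider-crank, x = r cosθ + √(L² − r² sin²θ), so v = −rω sinθ·[1 + r cosθ/√(L² − r² sin²θ)].
With r = 0.0919 m, L = 0.2696 m, θ = 159.4°: √(L² − r² sin²θ) = 0.26765 m.
v = −0.0919·17.72·0.35184·[1 + 0.0919·-0.93606/0.26765] = -0.38878 m/s.
|v| = 0.38878 m/s.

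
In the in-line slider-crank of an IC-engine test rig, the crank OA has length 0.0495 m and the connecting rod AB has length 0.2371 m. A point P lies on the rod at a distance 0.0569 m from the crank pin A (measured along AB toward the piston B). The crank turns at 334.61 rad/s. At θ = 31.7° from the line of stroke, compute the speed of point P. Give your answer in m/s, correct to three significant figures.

ω = 334.6 rad/s.  Crank-pin speed |V_A| = rω = 16.563 m/s, perpendicular to OA.
Rod angle: sinφ = −(r/L) sinθ ⇒ φ = -6.298°; ω_rod = −rω cosθ/√(L²−r²sin²θ) = -59.796 rad/s.
V_P = V_A + ω_rod × AP, with AP = 0.0569 m along the rod.
Components: V_Px = −rω sinθ − a·ω_rod·sinφ = -9.0767 m/s;  V_Py = rω cosθ + a·ω_rod·cosφ = +10.71 m/s.
|V_P| = √(V_Px² + V_Py²) = 14.039 m/s.

14.0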